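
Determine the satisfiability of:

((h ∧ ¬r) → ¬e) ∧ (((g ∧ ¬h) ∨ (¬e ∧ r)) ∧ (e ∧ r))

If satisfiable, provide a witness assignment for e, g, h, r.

e: True, g: True, h: False, r: True

  (h ∧ ¬r) → ¬e = True
    h ∧ ¬r = False
      ¬r = False
    ¬e = False
  ((g ∧ ¬h) ∨ (¬e ∧ r)) ∧ (e ∧ r) = True
    (g ∧ ¬h) ∨ (¬e ∧ r) = True
      g ∧ ¬h = True
        ¬h = True
      ¬e ∧ r = False
        ¬e = False
    e ∧ r = True
Both conjuncts True, so the formula holds.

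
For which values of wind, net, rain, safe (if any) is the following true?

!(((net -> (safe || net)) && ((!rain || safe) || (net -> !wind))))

wind: True, net: True, rain: True, safe: False

  !(((net -> (safe || net)) && ((!rain || safe) || (net -> !wind)))) = True
    (net -> (safe || net)) && ((!rain || safe) || (net -> !wind)) = False
      net -> (safe || net) = True
        safe || net = True
      (!rain || safe) || (net -> !wind) = False
        !rain || safe = False
          !rain = False
        net -> !wind = False
          !wind = False
The formula evaluates to True.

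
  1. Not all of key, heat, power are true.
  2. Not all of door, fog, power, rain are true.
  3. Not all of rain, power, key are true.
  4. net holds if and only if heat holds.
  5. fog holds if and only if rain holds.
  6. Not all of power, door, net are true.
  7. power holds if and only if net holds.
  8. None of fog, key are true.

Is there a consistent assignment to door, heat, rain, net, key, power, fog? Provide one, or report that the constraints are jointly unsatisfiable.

door = False, heat = True, rain = False, net = True, key = False, power = True, fog = False

  (1) {key, heat, power}: 2/3 true — not all ✓
  (2) {door, fog, power, rain}: 1/4 true — not all ✓
  (3) {rain, power, key}: 1/3 true — not all ✓
  (4) net=T, heat=T — same ✓
  (5) fog=F, rain=F — same ✓
  (6) {power, door, net}: 2/3 true — not all ✓
  (7) power=T, net=T — same ✓
  (8) {fog, key}: 0 true — none ✓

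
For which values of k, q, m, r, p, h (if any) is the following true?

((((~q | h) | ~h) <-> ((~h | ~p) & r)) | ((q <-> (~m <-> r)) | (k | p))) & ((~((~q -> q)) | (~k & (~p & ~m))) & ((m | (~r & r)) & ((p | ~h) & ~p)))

k = False, q = False, m = True, r = True, p = False, h = False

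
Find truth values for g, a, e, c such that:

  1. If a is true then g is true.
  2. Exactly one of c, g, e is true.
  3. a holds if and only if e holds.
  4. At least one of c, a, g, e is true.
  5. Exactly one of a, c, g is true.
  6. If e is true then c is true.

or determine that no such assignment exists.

g = True; a = False; e = False; c = False

  (1) a=F ⇒ g: vacuous ✓
  (2) {c, g, e}: 1 true — exactly one ✓
  (3) a=F, e=F — same ✓
  (4) {c, a, g, e}: 1 true — at least one ✓
  (5) {a, c, g}: 1 true — exactly one ✓
  (6) e=F ⇒ c: vacuous ✓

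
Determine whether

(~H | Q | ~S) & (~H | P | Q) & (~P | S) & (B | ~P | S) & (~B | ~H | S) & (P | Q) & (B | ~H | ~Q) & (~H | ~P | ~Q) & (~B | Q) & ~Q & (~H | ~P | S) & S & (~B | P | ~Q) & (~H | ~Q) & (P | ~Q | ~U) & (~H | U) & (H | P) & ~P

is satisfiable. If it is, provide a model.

Case Q = True:
  Clause (~Q) is falsified — contradiction.
Case Q = False:
  (P | Q) forces P = True.
  Clause (~P) is falsified — contradiction.
Both cases fail, so the formula is unsatisfiable.

Unsatisfiable — no assignment works.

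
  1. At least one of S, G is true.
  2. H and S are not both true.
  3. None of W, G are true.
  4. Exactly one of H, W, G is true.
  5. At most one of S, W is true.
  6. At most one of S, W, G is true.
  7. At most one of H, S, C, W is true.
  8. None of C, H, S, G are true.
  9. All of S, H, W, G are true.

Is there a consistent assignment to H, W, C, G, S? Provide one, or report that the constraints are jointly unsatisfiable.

UNSATISFIABLE

Case H = True:
  Constraint (8) is violated (H=T) — contradiction.
Case H = False:
  Constraint (9) is violated (H=F) — contradiction.
Both cases fail — unsatisfiable.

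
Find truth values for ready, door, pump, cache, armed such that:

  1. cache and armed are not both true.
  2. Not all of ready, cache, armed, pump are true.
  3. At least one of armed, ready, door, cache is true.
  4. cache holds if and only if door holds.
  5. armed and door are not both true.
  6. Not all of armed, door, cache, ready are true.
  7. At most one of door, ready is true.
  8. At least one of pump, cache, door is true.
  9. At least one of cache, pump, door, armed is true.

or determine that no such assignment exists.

ready = False, door = False, pump = True, cache = False, armed = True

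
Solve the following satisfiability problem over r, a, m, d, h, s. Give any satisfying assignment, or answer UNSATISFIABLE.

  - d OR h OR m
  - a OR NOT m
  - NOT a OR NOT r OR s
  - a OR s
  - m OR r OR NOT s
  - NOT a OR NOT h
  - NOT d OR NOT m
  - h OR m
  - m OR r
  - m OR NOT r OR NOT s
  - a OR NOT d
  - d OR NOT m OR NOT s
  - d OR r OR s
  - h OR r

UNSATISFIABLE

Case a = True:
  (NOT a OR NOT h) forces h = False.
  (h OR m) forces m = True.
  (NOT d OR NOT m) forces d = False.
  (d OR NOT m OR NOT s) forces s = False.
  (NOT a OR NOT r OR s) forces r = False.
  Clause (d OR r OR s) is falsified — contradiction.
Case a = False:
  (a OR NOT m) forces m = False.
  (a OR s) forces s = True.
  (m OR r OR NOT s) forces r = True.
  Clause (m OR NOT r OR NOT s) is falsified — contradiction.
Both cases fail, so the formula is unsatisfiable.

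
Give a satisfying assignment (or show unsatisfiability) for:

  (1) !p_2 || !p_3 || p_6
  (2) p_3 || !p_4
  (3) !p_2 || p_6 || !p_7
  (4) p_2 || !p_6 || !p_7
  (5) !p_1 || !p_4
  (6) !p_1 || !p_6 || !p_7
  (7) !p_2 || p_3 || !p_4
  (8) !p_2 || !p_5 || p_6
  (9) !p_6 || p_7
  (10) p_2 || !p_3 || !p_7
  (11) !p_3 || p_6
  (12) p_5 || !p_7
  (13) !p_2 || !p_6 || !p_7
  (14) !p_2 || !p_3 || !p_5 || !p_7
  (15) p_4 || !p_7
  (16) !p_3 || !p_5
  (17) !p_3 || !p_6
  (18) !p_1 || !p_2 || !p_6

Set p_1 = False.
Set p_2 = False.
Try p_3 = True:
  (p_2 || !p_3 || !p_7) forces p_7 = False.
  (!p_6 || p_7) forces p_6 = False.
  clause (!p_3 || p_6) is falsified — backtrack.
So p_3 = False.
  then (p_3 || !p_4) forces p_4 = False.
  then (p_4 || !p_7) forces p_7 = False.
  then (!p_6 || p_7) forces p_6 = False.
Set p_5 = True.
All clauses satisfied.

p_1: False, p_2: False, p_3: False, p_4: False, p_5: True, p_6: False, p_7: False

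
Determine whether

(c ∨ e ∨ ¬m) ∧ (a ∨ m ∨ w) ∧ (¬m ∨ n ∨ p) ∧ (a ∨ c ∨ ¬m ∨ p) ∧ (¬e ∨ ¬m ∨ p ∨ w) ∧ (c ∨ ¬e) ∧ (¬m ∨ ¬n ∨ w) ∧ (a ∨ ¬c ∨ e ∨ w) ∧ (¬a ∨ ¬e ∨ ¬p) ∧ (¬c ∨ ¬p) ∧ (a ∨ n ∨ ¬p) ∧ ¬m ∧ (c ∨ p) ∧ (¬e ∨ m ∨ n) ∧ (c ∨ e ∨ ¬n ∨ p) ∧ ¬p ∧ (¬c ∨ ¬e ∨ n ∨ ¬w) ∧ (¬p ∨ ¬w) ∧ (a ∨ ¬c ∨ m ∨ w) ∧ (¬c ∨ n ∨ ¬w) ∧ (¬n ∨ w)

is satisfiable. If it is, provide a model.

Unit clause (¬m) forces m = False.
Unit clause (¬p) forces p = False.
In (c ∨ p) only c is left, so c = True.
Set n = True.
  then (¬n ∨ w) forces w = True.
Set e = True.
Set a = False.
All clauses satisfied.

p = False; m = False; c = True; n = True; w = True; e = True; a = False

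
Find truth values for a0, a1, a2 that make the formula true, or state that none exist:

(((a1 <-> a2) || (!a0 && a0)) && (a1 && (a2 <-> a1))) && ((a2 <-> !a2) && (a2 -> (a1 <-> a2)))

No satisfying assignment exists.

The conjunct a2 <-> !a2 is unsatisfiable on its own:
  a2=F: evaluates to False.
  a2=T: evaluates to False.
So the whole conjunction is unsatisfiable.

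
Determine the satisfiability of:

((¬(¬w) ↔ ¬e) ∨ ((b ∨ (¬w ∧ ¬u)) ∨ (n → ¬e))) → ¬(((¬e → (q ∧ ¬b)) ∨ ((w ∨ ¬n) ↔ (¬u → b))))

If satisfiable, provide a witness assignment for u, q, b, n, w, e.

u=F, q=F, b=T, n=T, w=F, e=F

  ((¬(¬w) ↔ ¬e) ∨ ((b ∨ (¬w ∧ ¬u)) ∨ (n → ¬e))) → ¬(((¬e → (q ∧ ¬b)) ∨ ((w ∨ ¬n) ↔ (¬u → b)))) = True
    (¬(¬w) ↔ ¬e) ∨ ((b ∨ (¬w ∧ ¬u)) ∨ (n → ¬e)) = True
      ¬(¬w) ↔ ¬e = False
        ¬(¬w) = False
          ¬w = True
        ¬e = True
      (b ∨ (¬w ∧ ¬u)) ∨ (n → ¬e) = True
        b ∨ (¬w ∧ ¬u) = True
          ¬w ∧ ¬u = True
            ¬w = True
            ¬u = True
        n → ¬e = True
          ¬e = True
    ¬(((¬e → (q ∧ ¬b)) ∨ ((w ∨ ¬n) ↔ (¬u → b)))) = True
      (¬e → (q ∧ ¬b)) ∨ ((w ∨ ¬n) ↔ (¬u → b)) = False
        ¬e → (q ∧ ¬b) = False
          ¬e = True
          q ∧ ¬b = False
            ¬b = False
        (w ∨ ¬n) ↔ (¬u → b) = False
          w ∨ ¬n = False
            ¬n = False
          ¬u → b = True
            ¬u = True
The formula evaluates to True.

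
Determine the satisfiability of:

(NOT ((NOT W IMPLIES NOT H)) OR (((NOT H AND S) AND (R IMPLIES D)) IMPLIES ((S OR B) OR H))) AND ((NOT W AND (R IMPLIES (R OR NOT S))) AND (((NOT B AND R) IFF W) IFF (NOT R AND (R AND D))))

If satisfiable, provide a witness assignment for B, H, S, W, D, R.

B: False; H: True; S: False; W: False; D: True; R: True

  NOT ((NOT W IMPLIES NOT H)) OR (((NOT H AND S) AND (R IMPLIES D)) IMPLIES ((S OR B) OR H)) = True
    NOT ((NOT W IMPLIES NOT H)) = True
      NOT W IMPLIES NOT H = False
        NOT W = True
        NOT H = False
    ((NOT H AND S) AND (R IMPLIES D)) IMPLIES ((S OR B) OR H) = True
      (NOT H AND S) AND (R IMPLIES D) = False
        NOT H AND S = False
          NOT H = False
        R IMPLIES D = True
      (S OR B) OR H = True
        S OR B = False
  (NOT W AND (R IMPLIES (R OR NOT S))) AND (((NOT B AND R) IFF W) IFF (NOT R AND (R AND D))) = True
    NOT W AND (R IMPLIES (R OR NOT S)) = True
      NOT W = True
      R IMPLIES (R OR NOT S) = True
        R OR NOT S = True
          NOT S = True
    ((NOT B AND R) IFF W) IFF (NOT R AND (R AND D)) = True
      (NOT B AND R) IFF W = False
        NOT B AND R = True
          NOT B = True
      NOT R AND (R AND D) = False
        NOT R = False
        R AND D = True
Both conjuncts True, so the formula holds.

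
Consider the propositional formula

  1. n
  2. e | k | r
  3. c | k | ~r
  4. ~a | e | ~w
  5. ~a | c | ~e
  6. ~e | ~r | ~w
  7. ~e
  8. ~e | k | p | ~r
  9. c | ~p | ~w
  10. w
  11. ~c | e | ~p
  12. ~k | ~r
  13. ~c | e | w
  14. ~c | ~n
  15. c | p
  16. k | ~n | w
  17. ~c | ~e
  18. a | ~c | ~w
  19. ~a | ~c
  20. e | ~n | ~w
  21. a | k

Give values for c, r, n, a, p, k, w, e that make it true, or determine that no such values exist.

Case n = True:
  (~e) forces e = False.
  (w) forces w = True.
  Clause (e | ~n | ~w) is falsified — contradiction.
Case n = False:
  Clause (n) is falsified — contradiction.
Both cases fail, so the formula is unsatisfiable.

UNSATISFIABLE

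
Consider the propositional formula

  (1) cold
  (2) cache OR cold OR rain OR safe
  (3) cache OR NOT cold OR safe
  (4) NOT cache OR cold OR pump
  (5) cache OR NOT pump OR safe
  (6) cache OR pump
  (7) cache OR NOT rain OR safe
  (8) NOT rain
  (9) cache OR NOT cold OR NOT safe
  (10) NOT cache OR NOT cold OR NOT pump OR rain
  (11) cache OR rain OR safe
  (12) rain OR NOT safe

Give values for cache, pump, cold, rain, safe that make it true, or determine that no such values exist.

cache: True, pump: False, cold: True, rain: False, safe: False

Unit clause (cold) forces cold = True.
Unit clause (NOT rain) forces rain = False.
In (rain OR NOT safe) only NOT safe is left, so safe = False.
In (cache OR NOT cold OR safe) only cache is left, so cache = True.
In (NOT cache OR NOT cold OR NOT pump OR rain) only NOT pump is left, so pump = False.
All clauses satisfied.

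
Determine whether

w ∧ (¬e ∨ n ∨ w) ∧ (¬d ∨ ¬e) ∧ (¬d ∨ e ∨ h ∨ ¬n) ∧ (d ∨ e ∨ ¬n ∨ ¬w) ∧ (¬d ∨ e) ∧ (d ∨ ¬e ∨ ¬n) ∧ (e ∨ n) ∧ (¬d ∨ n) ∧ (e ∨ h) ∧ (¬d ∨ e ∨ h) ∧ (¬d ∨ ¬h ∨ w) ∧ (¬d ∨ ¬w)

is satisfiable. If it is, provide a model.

Unit clause (w) forces w = True.
In (¬d ∨ ¬w) only ¬d is left, so d = False.
Try n = True:
  (d ∨ e ∨ ¬n ∨ ¬w) forces e = True.
  clause (d ∨ ¬e ∨ ¬n) is falsified — backtrack.
So n = False.
  then (e ∨ n) forces e = True.
Set h = True.
All clauses satisfied.

w: True, n: False, e: True, d: False, h: True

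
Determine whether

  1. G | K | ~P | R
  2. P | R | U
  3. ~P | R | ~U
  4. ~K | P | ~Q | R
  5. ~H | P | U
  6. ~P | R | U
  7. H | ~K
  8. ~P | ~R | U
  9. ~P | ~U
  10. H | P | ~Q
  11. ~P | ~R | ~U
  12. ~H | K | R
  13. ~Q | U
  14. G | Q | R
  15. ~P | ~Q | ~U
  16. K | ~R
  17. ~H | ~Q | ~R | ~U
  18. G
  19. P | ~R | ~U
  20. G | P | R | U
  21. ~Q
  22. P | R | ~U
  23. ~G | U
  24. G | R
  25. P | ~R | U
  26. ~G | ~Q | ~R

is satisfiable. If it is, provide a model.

Case G = True:
  (~Q) forces Q = False.
  (~G | U) forces U = True.
  (~P | ~U) forces P = False.
  (P | ~R | ~U) forces R = False.
  Clause (P | R | ~U) is falsified — contradiction.
Case G = False:
  Clause (G) is falsified — contradiction.
Both cases fail, so the formula is unsatisfiable.

Unsatisfiable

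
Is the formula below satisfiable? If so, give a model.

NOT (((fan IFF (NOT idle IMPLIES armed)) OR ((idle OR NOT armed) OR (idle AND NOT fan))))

idle: False, armed: True, fan: False

  NOT (((fan IFF (NOT idle IMPLIES armed)) OR ((idle OR NOT armed) OR (idle AND NOT fan)))) = True
    (fan IFF (NOT idle IMPLIES armed)) OR ((idle OR NOT armed) OR (idle AND NOT fan)) = False
      fan IFF (NOT idle IMPLIES armed) = False
        NOT idle IMPLIES armed = True
          NOT idle = True
      (idle OR NOT armed) OR (idle AND NOT fan) = False
        idle OR NOT armed = False
          NOT armed = False
        idle AND NOT fan = False
          NOT fan = True
The formula evaluates to True.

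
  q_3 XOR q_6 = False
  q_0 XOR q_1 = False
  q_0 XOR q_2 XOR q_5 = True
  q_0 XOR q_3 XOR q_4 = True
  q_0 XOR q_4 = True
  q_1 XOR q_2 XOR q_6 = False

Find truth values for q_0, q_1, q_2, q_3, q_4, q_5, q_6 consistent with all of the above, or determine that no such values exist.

q_0: False, q_1: False, q_2: False, q_3: False, q_4: True, q_5: True, q_6: False

q_3 XOR q_6 = F XOR F = False ✓
q_0 XOR q_1 = F XOR F = False ✓
q_0 XOR q_2 XOR q_5 = F XOR F XOR T = True ✓
q_0 XOR q_3 XOR q_4 = F XOR F XOR T = True ✓
q_0 XOR q_4 = F XOR T = True ✓
q_1 XOR q_2 XOR q_6 = F XOR F XOR F = False ✓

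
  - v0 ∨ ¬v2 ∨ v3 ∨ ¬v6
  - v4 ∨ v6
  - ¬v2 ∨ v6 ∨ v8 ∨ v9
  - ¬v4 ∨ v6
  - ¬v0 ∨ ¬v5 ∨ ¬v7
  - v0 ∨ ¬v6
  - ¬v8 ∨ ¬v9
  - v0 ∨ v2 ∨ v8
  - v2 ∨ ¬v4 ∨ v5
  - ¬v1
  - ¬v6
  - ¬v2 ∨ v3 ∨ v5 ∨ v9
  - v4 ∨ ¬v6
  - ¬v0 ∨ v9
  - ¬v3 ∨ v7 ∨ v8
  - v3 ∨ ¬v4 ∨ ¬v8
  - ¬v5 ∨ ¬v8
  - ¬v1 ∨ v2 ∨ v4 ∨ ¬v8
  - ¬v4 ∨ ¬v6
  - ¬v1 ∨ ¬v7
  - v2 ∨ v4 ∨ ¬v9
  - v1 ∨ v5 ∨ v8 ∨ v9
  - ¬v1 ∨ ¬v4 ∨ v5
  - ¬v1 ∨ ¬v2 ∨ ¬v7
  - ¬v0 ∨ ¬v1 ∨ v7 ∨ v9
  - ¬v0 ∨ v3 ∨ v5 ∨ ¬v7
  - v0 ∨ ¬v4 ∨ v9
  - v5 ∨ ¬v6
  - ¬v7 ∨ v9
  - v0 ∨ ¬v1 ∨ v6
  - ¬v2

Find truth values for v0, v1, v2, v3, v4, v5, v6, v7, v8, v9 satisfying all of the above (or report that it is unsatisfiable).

Case v6 = True:
  Clause (¬v6) is falsified — contradiction.
Case v6 = False:
  (v4 ∨ v6) forces v4 = True.
  Clause (¬v4 ∨ v6) is falsified — contradiction.
Both cases fail, so the formula is unsatisfiable.

Unsatisfiable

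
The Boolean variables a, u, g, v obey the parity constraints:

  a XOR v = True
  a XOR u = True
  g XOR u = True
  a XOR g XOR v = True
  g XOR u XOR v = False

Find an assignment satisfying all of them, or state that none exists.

a: False; u: True; g: False; v: True

a XOR v = F XOR T = True ✓
a XOR u = F XOR T = True ✓
g XOR u = F XOR T = True ✓
a XOR g XOR v = F XOR F XOR T = True ✓
g XOR u XOR v = F XOR T XOR T = False ✓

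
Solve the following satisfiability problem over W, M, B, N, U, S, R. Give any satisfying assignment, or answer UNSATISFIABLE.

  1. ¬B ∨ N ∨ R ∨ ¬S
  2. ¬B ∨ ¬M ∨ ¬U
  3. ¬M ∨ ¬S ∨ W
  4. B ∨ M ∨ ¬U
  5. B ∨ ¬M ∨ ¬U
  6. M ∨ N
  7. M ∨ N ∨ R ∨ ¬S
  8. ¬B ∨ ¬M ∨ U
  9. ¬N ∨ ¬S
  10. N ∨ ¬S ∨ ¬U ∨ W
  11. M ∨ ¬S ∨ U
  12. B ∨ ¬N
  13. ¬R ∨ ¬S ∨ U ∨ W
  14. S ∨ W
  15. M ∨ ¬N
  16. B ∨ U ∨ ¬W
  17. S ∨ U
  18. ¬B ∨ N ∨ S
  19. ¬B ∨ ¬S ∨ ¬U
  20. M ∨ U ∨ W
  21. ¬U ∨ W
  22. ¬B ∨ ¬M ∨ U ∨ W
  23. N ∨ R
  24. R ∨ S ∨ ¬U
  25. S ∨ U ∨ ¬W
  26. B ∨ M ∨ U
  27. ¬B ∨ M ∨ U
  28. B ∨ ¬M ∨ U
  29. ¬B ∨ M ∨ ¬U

The formula is unsatisfiable.

Case M = True:
  If U = True:
    (¬B ∨ ¬M ∨ ¬U) forces B = False.
    clause (B ∨ ¬M ∨ ¬U) is falsified.
  If U = False:
    (¬B ∨ ¬M ∨ U) forces B = False.
    clause (B ∨ ¬M ∨ U) is falsified.
  Every sub-case reaches a contradiction.
Case M = False:
  (M ∨ N) forces N = True.
  Clause (M ∨ ¬N) is falsified — contradiction.
Both cases fail, so the formula is unsatisfiable.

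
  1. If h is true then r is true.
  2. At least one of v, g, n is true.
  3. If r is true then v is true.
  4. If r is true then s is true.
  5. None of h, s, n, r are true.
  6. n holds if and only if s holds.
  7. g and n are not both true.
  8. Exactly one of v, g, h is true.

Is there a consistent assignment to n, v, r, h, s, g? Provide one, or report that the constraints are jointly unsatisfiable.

n=F; v=T; r=F; h=F; s=F; g=F

  (1) h=F ⇒ r: vacuous ✓
  (2) {v, g, n}: 1 true — at least one ✓
  (3) r=F ⇒ v: vacuous ✓
  (4) r=F ⇒ s: vacuous ✓
  (5) {h, s, n, r}: 0 true — none ✓
  (6) n=F, s=F — same ✓
  (7) g=F, n=F — not both ✓
  (8) {v, g, h}: 1 true — exactly one ✓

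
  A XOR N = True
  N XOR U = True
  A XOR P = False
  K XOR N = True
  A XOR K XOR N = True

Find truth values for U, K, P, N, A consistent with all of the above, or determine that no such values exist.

U = False, K = False, P = False, N = True, A = False

A XOR N = F XOR T = True ✓
N XOR U = T XOR F = True ✓
A XOR P = F XOR F = False ✓
K XOR N = F XOR T = True ✓
A XOR K XOR N = F XOR F XOR T = True ✓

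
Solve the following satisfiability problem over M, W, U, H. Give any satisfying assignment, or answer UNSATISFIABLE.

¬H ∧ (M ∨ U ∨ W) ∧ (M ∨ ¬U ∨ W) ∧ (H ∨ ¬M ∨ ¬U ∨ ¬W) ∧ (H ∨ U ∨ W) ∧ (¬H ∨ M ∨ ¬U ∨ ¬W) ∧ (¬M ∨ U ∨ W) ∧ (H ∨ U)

M=F, W=T, U=T, H=F

Unit clause (¬H) forces H = False.
In (H ∨ U) only U is left, so U = True.
Set M = False.
  then (M ∨ ¬U ∨ W) forces W = True.
Check each clause:
  (¬H): ¬H holds.
  (M ∨ U ∨ W): U holds.
  (M ∨ ¬U ∨ W): W holds.
  (H ∨ ¬M ∨ ¬U ∨ ¬W): ¬M holds.
  (H ∨ U ∨ W): U holds.
  (¬H ∨ M ∨ ¬U ∨ ¬W): ¬H holds.
  (¬M ∨ U ∨ W): ¬M holds.
  (H ∨ U): U holds.
All clauses satisfied.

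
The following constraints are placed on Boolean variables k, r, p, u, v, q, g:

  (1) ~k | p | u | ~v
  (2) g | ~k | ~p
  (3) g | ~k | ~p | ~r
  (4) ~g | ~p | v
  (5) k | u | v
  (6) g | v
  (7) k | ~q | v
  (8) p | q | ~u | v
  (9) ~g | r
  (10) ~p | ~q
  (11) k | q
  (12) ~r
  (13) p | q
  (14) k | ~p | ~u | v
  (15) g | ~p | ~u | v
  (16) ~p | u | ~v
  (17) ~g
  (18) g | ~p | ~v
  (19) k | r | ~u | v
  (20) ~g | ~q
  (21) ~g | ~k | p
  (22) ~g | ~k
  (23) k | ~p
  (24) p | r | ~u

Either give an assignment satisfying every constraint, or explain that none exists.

Unit clause (~r) forces r = False.
Unit clause (~g) forces g = False.
In (g | v) only v is left, so v = True.
In (g | ~p | ~v) only ~p is left, so p = False.
In (p | r | ~u) only ~u is left, so u = False.
In (~k | p | u | ~v) only ~k is left, so k = False.
In (k | q) only q is left, so q = True.
All clauses satisfied.

k=F, r=F, p=F, u=F, v=T, q=T, g=F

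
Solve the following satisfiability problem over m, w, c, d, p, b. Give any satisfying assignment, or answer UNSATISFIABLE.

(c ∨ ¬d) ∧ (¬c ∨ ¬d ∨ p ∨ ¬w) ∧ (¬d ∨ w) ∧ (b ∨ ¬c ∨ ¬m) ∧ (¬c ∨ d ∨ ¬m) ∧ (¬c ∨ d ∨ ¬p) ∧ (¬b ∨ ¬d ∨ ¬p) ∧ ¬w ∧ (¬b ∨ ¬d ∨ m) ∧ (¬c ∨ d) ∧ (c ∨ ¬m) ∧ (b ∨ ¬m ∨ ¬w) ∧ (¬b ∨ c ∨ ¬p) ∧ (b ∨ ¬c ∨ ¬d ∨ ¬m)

m = False, w = False, c = False, d = False, p = True, b = False

Unit clause (¬w) forces w = False.
In (¬d ∨ w) only ¬d is left, so d = False.
In (¬c ∨ d) only ¬c is left, so c = False.
In (c ∨ ¬m) only ¬m is left, so m = False.
Set p = True.
  then (¬b ∨ c ∨ ¬p) forces b = False.
All clauses satisfied.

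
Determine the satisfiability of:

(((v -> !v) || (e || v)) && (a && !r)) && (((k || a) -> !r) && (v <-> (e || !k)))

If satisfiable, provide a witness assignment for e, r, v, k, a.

e = True, r = False, v = True, k = True, a = True

  ((v -> !v) || (e || v)) && (a && !r) = True
    (v -> !v) || (e || v) = True
      v -> !v = False
        !v = False
      e || v = True
    a && !r = True
      !r = True
  ((k || a) -> !r) && (v <-> (e || !k)) = True
    (k || a) -> !r = True
      k || a = True
      !r = True
    v <-> (e || !k) = True
      e || !k = True
        !k = False
Both conjuncts True, so the formula holds.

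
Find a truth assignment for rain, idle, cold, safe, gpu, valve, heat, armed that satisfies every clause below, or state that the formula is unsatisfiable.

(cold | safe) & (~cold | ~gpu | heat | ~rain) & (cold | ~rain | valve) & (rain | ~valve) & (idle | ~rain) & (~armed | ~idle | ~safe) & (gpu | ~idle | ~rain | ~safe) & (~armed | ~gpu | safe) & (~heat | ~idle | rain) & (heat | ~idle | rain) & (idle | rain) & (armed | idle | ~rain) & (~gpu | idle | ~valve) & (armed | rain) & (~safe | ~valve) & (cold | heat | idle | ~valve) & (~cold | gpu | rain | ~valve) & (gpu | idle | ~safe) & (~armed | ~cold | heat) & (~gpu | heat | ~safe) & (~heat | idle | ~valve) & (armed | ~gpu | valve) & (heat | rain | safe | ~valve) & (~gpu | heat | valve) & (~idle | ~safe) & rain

rain=T; idle=T; cold=T; safe=F; gpu=F; valve=F; heat=F; armed=F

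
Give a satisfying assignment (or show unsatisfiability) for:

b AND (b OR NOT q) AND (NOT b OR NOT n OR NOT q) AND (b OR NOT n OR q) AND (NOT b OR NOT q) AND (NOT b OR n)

Unit clause (b) forces b = True.
In (NOT b OR NOT q) only NOT q is left, so q = False.
In (NOT b OR n) only n is left, so n = True.
All clauses satisfied.

n=T, b=T, q=F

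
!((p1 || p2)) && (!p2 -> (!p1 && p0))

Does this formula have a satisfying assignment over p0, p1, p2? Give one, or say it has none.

p0=T, p1=F, p2=F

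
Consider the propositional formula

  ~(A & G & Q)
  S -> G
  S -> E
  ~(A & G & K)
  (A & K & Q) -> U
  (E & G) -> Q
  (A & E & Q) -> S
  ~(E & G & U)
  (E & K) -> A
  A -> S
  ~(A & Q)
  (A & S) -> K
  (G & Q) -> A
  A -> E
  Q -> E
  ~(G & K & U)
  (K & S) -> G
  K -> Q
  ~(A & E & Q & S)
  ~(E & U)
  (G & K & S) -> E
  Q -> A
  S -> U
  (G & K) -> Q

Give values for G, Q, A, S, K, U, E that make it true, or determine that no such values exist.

Set G = True.
Try Q = True:
  (A | ~G | ~Q) forces A = True.
  clause (~A | ~Q) is falsified — backtrack.
So Q = False.
  then (~K | Q) forces K = False.
  then (~E | ~G | Q) forces E = False.
  then (E | ~S) forces S = False.
  then (~A | E) forces A = False.
Set U = True.
All clauses satisfied.

G = True, Q = False, A = False, S = False, K = False, U = True, E = False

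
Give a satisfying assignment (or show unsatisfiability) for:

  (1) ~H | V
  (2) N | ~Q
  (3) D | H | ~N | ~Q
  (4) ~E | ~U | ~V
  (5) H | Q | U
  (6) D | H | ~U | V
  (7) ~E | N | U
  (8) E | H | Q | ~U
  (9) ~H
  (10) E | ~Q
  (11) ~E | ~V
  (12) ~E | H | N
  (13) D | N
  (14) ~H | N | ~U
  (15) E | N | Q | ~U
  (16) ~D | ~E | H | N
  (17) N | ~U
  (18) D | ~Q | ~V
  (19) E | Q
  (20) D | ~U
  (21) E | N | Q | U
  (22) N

Q = True, V = False, N = True, D = True, E = True, U = False, H = False

Unit clause (~H) forces H = False.
Unit clause (N) forces N = True.
Set Q = True.
  then (D | H | ~N | ~Q) forces D = True.
  then (E | ~Q) forces E = True.
  then (~E | ~V) forces V = False.
Set U = False.
All clauses satisfied.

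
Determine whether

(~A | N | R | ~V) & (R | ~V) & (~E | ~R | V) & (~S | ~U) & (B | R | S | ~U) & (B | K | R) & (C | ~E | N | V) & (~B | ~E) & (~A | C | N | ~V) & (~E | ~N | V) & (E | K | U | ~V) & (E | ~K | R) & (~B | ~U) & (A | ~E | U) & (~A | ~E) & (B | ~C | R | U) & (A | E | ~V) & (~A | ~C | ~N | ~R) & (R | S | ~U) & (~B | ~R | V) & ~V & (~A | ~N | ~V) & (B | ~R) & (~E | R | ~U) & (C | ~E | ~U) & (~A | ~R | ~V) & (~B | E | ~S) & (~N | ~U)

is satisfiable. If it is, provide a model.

N = False, A = False, R = False, V = False, B = True, K = False, C = True, E = False, S = False, U = False

Unit clause (~V) forces V = False.
Set N = False.
Set A = False.
Try R = True:
  (~E | ~R | V) forces E = False.
  (~B | ~R | V) forces B = False.
  clause (B | ~R) is falsified — backtrack.
So R = False.
Set B = True.
  then (~B | ~E) forces E = False.
  then (E | ~K | R) forces K = False.
  then (~B | ~U) forces U = False.
  then (~B | E | ~S) forces S = False.
Set C = True.
All clauses satisfied.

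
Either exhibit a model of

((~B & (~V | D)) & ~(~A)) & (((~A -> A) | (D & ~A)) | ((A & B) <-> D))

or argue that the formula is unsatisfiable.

D=T, B=F, A=T, V=F

  (~B & (~V | D)) & ~(~A) = True
    ~B & (~V | D) = True
      ~B = True
      ~V | D = True
        ~V = True
    ~(~A) = True
      ~A = False
  ((~A -> A) | (D & ~A)) | ((A & B) <-> D) = True
    (~A -> A) | (D & ~A) = True
      ~A -> A = True
        ~A = False
      D & ~A = False
        ~A = False
    (A & B) <-> D = False
      A & B = False
Both conjuncts True, so the formula holds.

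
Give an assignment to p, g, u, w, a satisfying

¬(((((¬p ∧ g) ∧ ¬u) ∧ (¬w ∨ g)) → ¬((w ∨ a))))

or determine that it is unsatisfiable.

p=F, g=T, u=F, w=T, a=F

  ¬(((((¬p ∧ g) ∧ ¬u) ∧ (¬w ∨ g)) → ¬((w ∨ a)))) = True
    (((¬p ∧ g) ∧ ¬u) ∧ (¬w ∨ g)) → ¬((w ∨ a)) = False
      ((¬p ∧ g) ∧ ¬u) ∧ (¬w ∨ g) = True
        (¬p ∧ g) ∧ ¬u = True
          ¬p ∧ g = True
            ¬p = True
          ¬u = True
        ¬w ∨ g = True
          ¬w = False
      ¬((w ∨ a)) = False
        w ∨ a = True
The formula evaluates to True.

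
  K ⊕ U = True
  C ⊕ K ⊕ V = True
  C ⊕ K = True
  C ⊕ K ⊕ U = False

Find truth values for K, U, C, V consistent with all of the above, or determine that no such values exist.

K=F, U=T, C=T, V=F

K ⊕ U = F ⊕ T = True ✓
C ⊕ K ⊕ V = T ⊕ F ⊕ F = True ✓
C ⊕ K = T ⊕ F = True ✓
C ⊕ K ⊕ U = T ⊕ F ⊕ T = False ✓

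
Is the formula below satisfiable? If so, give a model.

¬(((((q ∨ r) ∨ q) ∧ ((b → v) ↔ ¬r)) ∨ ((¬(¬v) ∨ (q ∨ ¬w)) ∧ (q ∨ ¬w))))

b = True; w = True; q = False; v = False; r = False

  ¬(((((q ∨ r) ∨ q) ∧ ((b → v) ↔ ¬r)) ∨ ((¬(¬v) ∨ (q ∨ ¬w)) ∧ (q ∨ ¬w)))) = True
    (((q ∨ r) ∨ q) ∧ ((b → v) ↔ ¬r)) ∨ ((¬(¬v) ∨ (q ∨ ¬w)) ∧ (q ∨ ¬w)) = False
      ((q ∨ r) ∨ q) ∧ ((b → v) ↔ ¬r) = False
        (q ∨ r) ∨ q = False
          q ∨ r = False
        (b → v) ↔ ¬r = False
          b → v = False
          ¬r = True
      (¬(¬v) ∨ (q ∨ ¬w)) ∧ (q ∨ ¬w) = False
        ¬(¬v) ∨ (q ∨ ¬w) = False
          ¬(¬v) = False
            ¬v = True
          q ∨ ¬w = False
            ¬w = False
        q ∨ ¬w = False
          ¬w = False
The formula evaluates to True.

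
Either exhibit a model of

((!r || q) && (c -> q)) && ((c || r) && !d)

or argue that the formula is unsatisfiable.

q = True; c = True; d = False; r = False

  (!r || q) && (c -> q) = True
    !r || q = True
      !r = True
    c -> q = True
  (c || r) && !d = True
    c || r = True
    !d = True
Both conjuncts True, so the formula holds.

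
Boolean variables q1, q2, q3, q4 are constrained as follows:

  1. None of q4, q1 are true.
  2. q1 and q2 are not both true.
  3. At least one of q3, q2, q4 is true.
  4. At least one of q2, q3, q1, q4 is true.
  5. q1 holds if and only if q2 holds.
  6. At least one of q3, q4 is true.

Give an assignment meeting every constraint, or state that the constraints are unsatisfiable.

q1=F; q2=F; q3=T; q4=F

  (1) {q4, q1}: 0 true — none ✓
  (2) q1=F, q2=F — not both ✓
  (3) {q3, q2, q4}: 1 true — at least one ✓
  (4) {q2, q3, q1, q4}: 1 true — at least one ✓
  (5) q1=F, q2=F — same ✓
  (6) {q3, q4}: 1 true — at least one ✓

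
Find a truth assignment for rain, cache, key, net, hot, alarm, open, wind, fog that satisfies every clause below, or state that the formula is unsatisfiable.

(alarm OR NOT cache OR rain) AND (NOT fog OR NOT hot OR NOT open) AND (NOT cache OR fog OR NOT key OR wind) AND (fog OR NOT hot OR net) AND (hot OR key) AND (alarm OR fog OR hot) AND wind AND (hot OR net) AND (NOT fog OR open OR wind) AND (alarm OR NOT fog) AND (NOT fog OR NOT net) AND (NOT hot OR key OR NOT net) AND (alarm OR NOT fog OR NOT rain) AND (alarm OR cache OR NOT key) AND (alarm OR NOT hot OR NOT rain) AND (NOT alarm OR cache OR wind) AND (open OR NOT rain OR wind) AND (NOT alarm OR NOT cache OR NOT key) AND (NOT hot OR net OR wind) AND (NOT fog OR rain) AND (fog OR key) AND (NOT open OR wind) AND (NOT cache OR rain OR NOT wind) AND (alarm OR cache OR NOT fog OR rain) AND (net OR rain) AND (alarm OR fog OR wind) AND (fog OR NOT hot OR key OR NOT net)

Unit clause (wind) forces wind = True.
Set rain = True.
Set cache = False.
Set key = True.
  then (alarm OR cache OR NOT key) forces alarm = True.
Set net = True.
  then (NOT fog OR NOT net) forces fog = False.
Set hot = False.
Set open = True.
All clauses satisfied.

rain = True; cache = False; key = True; net = True; hot = False; alarm = True; open = True; wind = True; fog = False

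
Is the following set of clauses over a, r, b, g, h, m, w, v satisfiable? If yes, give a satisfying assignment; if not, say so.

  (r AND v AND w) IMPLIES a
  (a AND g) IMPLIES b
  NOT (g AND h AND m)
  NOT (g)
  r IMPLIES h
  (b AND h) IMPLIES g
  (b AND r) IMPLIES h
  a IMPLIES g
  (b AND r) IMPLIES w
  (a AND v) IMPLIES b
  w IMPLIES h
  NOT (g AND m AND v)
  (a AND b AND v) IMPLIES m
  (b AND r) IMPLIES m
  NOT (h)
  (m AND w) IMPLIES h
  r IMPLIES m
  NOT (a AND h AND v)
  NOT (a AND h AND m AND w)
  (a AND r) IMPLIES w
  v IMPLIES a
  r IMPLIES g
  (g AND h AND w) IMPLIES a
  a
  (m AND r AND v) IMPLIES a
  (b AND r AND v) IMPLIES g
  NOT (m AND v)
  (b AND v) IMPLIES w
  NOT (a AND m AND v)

The formula is unsatisfiable.

Case a = True:
  (NOT g) forces g = False.
  Clause (NOT a OR g) is falsified — contradiction.
Case a = False:
  Clause (a) is falsified — contradiction.
Both cases fail, so the formula is unsatisfiable.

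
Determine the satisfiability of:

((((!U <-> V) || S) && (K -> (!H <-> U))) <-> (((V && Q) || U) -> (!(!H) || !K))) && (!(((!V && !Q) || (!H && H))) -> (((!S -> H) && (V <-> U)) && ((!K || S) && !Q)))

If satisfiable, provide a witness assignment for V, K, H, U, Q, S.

V = False, K = False, H = True, U = True, Q = False, S = True

  (((!U <-> V) || S) && (K -> (!H <-> U))) <-> (((V && Q) || U) -> (!(!H) || !K)) = True
    ((!U <-> V) || S) && (K -> (!H <-> U)) = True
      (!U <-> V) || S = True
        !U <-> V = True
          !U = False
      K -> (!H <-> U) = True
        !H <-> U = False
          !H = False
    ((V && Q) || U) -> (!(!H) || !K) = True
      (V && Q) || U = True
        V && Q = False
      !(!H) || !K = True
        !(!H) = True
          !H = False
        !K = True
  !(((!V && !Q) || (!H && H))) -> (((!S -> H) && (V <-> U)) && ((!K || S) && !Q)) = True
    !(((!V && !Q) || (!H && H))) = False
      (!V && !Q) || (!H && H) = True
        !V && !Q = True
          !V = True
          !Q = True
        !H && H = False
          !H = False
    ((!S -> H) && (V <-> U)) && ((!K || S) && !Q) = False
      (!S -> H) && (V <-> U) = False
        !S -> H = True
          !S = False
        V <-> U = False
      (!K || S) && !Q = True
        !K || S = True
          !K = True
        !Q = True
Both conjuncts True, so the formula holds.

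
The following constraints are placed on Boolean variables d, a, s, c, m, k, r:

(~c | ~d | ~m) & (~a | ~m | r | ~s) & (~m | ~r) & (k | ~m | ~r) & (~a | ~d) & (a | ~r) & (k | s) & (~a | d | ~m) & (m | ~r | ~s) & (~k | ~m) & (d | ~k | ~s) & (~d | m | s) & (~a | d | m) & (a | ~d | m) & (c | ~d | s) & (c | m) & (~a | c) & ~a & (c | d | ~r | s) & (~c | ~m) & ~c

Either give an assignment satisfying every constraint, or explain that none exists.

d: True, a: False, s: True, c: False, m: True, k: False, r: False

Unit clause (~a) forces a = False.
Unit clause (~c) forces c = False.
In (a | ~r) only ~r is left, so r = False.
In (c | m) only m is left, so m = True.
In (~k | ~m) only ~k is left, so k = False.
In (k | s) only s is left, so s = True.
Set d = True.
All clauses satisfied.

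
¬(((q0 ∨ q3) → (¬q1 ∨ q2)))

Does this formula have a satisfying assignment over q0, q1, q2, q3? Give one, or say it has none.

q0=F; q1=T; q2=F; q3=T

  ¬(((q0 ∨ q3) → (¬q1 ∨ q2))) = True
    (q0 ∨ q3) → (¬q1 ∨ q2) = False
      q0 ∨ q3 = True
      ¬q1 ∨ q2 = False
        ¬q1 = False
The formula evaluates to True.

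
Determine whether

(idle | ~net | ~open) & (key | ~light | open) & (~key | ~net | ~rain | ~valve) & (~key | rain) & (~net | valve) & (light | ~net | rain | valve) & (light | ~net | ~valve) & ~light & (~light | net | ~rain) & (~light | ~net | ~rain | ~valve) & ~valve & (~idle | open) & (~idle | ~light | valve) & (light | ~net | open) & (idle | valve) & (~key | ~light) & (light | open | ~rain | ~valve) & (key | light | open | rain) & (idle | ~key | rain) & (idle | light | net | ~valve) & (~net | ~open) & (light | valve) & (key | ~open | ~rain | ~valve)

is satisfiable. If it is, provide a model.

Case light = True:
  Clause (~light) is falsified — contradiction.
Case light = False:
  (~valve) forces valve = False.
  Clause (light | valve) is falsified — contradiction.
Both cases fail, so the formula is unsatisfiable.

No satisfying assignment exists.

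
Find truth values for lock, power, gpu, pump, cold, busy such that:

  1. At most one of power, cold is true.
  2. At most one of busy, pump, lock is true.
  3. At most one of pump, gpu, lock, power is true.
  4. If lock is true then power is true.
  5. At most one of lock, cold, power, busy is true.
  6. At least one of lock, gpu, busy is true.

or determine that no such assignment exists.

lock=F, power=F, gpu=T, pump=F, cold=T, busy=F

  (1) {power, cold}: 1 true — at most one ✓
  (2) {busy, pump, lock}: 0 true — at most one ✓
  (3) {pump, gpu, lock, power}: 1 true — at most one ✓
  (4) lock=F ⇒ power: vacuous ✓
  (5) {lock, cold, power, busy}: 1 true — at most one ✓
  (6) {lock, gpu, busy}: 1 true — at least one ✓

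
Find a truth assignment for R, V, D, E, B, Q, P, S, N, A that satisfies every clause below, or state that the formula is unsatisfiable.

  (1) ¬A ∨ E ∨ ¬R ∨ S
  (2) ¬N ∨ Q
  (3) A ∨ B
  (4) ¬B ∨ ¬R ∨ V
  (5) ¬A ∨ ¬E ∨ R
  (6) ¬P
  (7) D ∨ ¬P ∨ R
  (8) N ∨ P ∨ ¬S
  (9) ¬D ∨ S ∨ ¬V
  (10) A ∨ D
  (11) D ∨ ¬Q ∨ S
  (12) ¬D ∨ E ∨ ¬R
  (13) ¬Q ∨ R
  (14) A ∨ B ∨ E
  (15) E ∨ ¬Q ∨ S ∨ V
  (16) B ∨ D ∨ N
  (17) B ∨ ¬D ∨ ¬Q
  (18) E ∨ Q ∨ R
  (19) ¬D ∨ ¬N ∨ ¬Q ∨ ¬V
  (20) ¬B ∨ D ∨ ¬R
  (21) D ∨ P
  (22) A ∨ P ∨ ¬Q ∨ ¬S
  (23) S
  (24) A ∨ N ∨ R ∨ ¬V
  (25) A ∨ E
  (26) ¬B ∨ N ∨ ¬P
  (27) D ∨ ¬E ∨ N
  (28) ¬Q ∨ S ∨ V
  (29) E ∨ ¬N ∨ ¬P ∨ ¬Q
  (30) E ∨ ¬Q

Unsatisfiable — no assignment works.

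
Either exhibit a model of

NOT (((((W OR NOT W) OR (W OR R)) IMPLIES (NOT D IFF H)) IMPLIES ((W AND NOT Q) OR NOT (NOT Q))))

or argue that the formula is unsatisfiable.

H: True; W: False; D: False; R: True; Q: False

  NOT (((((W OR NOT W) OR (W OR R)) IMPLIES (NOT D IFF H)) IMPLIES ((W AND NOT Q) OR NOT (NOT Q)))) = True
    (((W OR NOT W) OR (W OR R)) IMPLIES (NOT D IFF H)) IMPLIES ((W AND NOT Q) OR NOT (NOT Q)) = False
      ((W OR NOT W) OR (W OR R)) IMPLIES (NOT D IFF H) = True
        (W OR NOT W) OR (W OR R) = True
          W OR NOT W = True
            NOT W = True
          W OR R = True
        NOT D IFF H = True
          NOT D = True
      (W AND NOT Q) OR NOT (NOT Q) = False
        W AND NOT Q = False
          NOT Q = True
        NOT (NOT Q) = False
          NOT Q = True
The formula evaluates to True.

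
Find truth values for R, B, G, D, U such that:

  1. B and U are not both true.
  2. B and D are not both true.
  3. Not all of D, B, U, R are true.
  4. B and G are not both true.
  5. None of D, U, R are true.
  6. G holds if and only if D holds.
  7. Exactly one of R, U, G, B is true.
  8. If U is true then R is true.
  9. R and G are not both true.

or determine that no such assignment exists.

R = False, B = True, G = False, D = False, U = False

  (1) B=T, U=F — not both ✓
  (2) B=T, D=F — not both ✓
  (3) {D, B, U, R}: 1/4 true — not all ✓
  (4) B=T, G=F — not both ✓
  (5) {D, U, R}: 0 true — none ✓
  (6) G=F, D=F — same ✓
  (7) {R, U, G, B}: 1 true — exactly one ✓
  (8) U=F ⇒ R: vacuous ✓
  (9) R=F, G=F — not both ✓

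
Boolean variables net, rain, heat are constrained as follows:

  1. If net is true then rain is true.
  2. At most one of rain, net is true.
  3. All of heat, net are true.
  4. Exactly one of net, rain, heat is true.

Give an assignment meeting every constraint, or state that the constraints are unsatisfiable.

No satisfying assignment exists.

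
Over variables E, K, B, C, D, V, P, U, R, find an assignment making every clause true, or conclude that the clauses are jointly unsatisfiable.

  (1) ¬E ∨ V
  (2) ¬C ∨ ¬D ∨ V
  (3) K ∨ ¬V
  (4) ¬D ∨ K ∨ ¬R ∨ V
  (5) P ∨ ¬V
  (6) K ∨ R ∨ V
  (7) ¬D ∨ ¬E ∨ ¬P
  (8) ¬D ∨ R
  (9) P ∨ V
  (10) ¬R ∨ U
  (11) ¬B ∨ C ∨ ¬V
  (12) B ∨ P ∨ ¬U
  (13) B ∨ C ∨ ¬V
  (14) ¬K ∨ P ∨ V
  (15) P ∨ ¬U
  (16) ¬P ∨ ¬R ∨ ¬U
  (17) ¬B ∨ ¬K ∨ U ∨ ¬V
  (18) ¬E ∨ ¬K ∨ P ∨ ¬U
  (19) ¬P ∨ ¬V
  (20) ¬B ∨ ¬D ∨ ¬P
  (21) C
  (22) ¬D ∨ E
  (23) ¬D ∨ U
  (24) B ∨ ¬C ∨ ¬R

E: False, K: True, B: True, C: True, D: False, V: False, P: True, U: False, R: False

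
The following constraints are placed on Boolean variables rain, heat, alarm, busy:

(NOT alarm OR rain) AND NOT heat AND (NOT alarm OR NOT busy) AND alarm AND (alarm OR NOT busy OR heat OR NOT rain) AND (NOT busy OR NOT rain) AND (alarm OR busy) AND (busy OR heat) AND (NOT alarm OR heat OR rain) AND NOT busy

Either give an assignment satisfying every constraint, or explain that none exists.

Case busy = True:
  Clause (NOT busy) is falsified — contradiction.
Case busy = False:
  (NOT heat) forces heat = False.
  Clause (busy OR heat) is falsified — contradiction.
Both cases fail, so the formula is unsatisfiable.

Unsatisfiable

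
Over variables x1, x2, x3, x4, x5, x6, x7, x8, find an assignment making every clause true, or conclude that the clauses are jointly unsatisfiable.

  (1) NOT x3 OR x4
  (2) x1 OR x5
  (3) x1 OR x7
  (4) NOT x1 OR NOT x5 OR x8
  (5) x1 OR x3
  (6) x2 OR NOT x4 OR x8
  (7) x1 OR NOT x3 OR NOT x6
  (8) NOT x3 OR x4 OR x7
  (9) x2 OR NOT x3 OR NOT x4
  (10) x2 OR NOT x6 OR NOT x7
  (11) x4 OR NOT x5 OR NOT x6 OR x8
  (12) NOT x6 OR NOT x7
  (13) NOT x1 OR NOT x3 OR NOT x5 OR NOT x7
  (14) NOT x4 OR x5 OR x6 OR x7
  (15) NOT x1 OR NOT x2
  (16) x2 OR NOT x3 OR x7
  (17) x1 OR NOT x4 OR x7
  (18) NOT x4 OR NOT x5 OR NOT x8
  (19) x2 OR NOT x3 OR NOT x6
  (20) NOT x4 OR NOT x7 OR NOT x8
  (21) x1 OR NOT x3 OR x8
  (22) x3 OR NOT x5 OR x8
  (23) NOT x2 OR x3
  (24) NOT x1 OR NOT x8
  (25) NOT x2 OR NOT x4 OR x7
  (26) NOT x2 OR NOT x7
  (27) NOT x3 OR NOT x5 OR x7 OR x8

x1 = True, x2 = False, x3 = False, x4 = False, x5 = False, x6 = True, x7 = False, x8 = False

Set x1 = True.
  then (NOT x1 OR NOT x2) forces x2 = False.
  then (NOT x1 OR NOT x8) forces x8 = False.
  then (NOT x1 OR NOT x5 OR x8) forces x5 = False.
  then (x2 OR NOT x4 OR x8) forces x4 = False.
  then (NOT x3 OR x4) forces x3 = False.
Set x6 = True.
  then (x2 OR NOT x6 OR NOT x7) forces x7 = False.
All clauses satisfied.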